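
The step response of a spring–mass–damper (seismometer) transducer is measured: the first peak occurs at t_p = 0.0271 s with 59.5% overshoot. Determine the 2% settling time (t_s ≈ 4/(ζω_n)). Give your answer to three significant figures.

ζ from %OS: ζ = |ln 0.595|/√(π²+ln²0.595) = 0.163.
From t_p = π/ω_d, ω_d = π/0.0271 = 116 rad/s, so ω_n = ω_d/√(1−ζ²) = 117 rad/s.
t_s ≈ 4/(ζω_n) = 4/(0.163·117) = 0.209 s.

t_s ≈ 0.209 s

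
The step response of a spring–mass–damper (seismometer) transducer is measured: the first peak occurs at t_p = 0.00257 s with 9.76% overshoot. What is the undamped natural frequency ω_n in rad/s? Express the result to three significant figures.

ω_n ≈ 1520 rad/s

ζ from %OS: ζ = |ln 0.0976|/√(π²+ln²0.0976) = 0.595.
From t_p = π/ω_d, ω_d = π/0.00257 = 1220 rad/s, so ω_n = ω_d/√(1−ζ²) = 1520 rad/s.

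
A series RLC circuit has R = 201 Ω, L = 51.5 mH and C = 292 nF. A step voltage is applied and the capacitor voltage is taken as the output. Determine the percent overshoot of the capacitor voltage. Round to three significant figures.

%OS ≈ 46.1%

For a series RLC circuit (capacitor voltage as output), ω_n = 1/√(LC) = 1/√(51.5 mH · 292 nF) = 8150 rad/s.
ζ = (R/2)·√(C/L) = (201/2)·√(292 nF/51.5 mH) = 0.239.
%OS = 100 e^{−πζ/√(1−ζ²)} with ζ = 0.239 gives 46.1%.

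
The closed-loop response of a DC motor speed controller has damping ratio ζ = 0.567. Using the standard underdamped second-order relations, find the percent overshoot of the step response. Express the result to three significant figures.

%OS ≈ 11.5%

For an underdamped second-order system, %OS = 100·exp(−πζ/√(1−ζ²)).
πζ/√(1−ζ²) = π·0.567/√(1−0.321) = 2.162, so %OS = 100·e^(−2.162) = 11.5%.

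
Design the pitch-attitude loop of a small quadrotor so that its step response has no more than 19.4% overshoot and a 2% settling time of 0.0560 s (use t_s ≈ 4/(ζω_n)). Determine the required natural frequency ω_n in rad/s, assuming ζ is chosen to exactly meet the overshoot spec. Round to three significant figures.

From %OS = 100·exp(−πζ/√(1−ζ²)), invert to get ζ = −ln(OS)/√(π² + ln²(OS)) with OS = 0.194.
−ln 0.194 = 1.640, so ζ = 1.640/√(π² + 2.689) = 0.463.
Then ω_n = 4/(ζ t_s) = 4/(0.463 × 0.0560) = 154 rad/s.

ω_n ≈ 154 rad/s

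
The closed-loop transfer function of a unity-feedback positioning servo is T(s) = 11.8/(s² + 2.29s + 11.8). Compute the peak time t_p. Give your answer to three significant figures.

t_p ≈ 0.970 s

Comparing the denominator to s² + 2ζω_n s + ω_n²: ω_n = √11.8 = 3.44 rad/s, and 2ζω_n = 2.29 so ζ = 2.29/(2·3.44) = 0.333.
ω_d = ω_n√(1−ζ²) = 3.24 rad/s. Then t_p = π/ω_d = 0.970 s.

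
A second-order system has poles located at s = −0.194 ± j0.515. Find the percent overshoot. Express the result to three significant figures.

%OS ≈ 30.6%

The poles are at −σ ± jω_d with σ = 0.194 and ω_d = 0.515, so ω_n = √(σ²+ω_d²) = 0.550 rad/s and ζ = σ/ω_n = 0.353.
Overshoot: exp(−π·0.353/√(1−0.353²)) = 0.306, i.e. 30.6%.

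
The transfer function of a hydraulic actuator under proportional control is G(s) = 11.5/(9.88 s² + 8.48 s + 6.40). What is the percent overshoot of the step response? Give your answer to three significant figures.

Dividing through by 9.88: denominator becomes s² + 0.8583 s + 0.6478.
So ω_n = √0.6478 = 0.805 rad/s and ζ = 0.8583/(2·0.805) = 0.533.
Overshoot: exp(−π·0.533/√(1−0.533²)) = 0.138, i.e. 13.8%.

%OS ≈ 13.8%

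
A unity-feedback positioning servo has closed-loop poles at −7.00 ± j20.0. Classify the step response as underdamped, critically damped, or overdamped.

underdamped

Since the poles form a complex-conjugate pair with nonzero imaginary part, the response is underdamped.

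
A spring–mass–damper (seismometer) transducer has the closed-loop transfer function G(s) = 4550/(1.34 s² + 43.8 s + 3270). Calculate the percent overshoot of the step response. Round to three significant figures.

%OS ≈ 33.2%

Dividing through by 1.34: denominator becomes s² + 32.69 s + 2440.
So ω_n = √2440 = 49.4 rad/s and ζ = 32.69/(2·49.4) = 0.331.
%OS = 100 e^{−πζ/√(1−ζ²)} with ζ = 0.331 gives 33.2%.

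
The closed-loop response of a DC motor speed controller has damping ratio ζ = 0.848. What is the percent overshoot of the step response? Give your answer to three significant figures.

%OS ≈ 0.656%

For an underdamped second-order system, %OS = 100·exp(−πζ/√(1−ζ²)).
πζ/√(1−ζ²) = π·0.848/√(1−0.719) = 5.027, so %OS = 100·e^(−5.027) = 0.656%.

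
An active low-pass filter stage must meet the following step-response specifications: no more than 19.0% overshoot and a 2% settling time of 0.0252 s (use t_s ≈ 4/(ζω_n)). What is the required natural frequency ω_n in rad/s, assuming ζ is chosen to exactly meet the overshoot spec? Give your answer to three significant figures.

ω_n ≈ 340 rad/s

From %OS = 100·exp(−πζ/√(1−ζ²)), invert to get ζ = −ln(OS)/√(π² + ln²(OS)) with OS = 0.190.
−ln 0.190 = 1.661, so ζ = 1.661/√(π² + 2.758) = 0.467.
Then ω_n = 4/(ζ t_s) = 4/(0.467 × 0.0252) = 340 rad/s.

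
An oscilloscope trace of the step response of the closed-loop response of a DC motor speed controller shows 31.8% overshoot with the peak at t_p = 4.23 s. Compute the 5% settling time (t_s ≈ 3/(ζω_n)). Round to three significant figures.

t_s ≈ 11.1 s

From the overshoot, ζ = −ln(OS)/√(π²+ln²(OS)) = 0.343.
t_p = π/ω_d ⇒ ω_d = 0.743 rad/s; then ω_n = ω_d/√(1−ζ²) = 0.791 rad/s.
t_s ≈ 3/(ζω_n) = 3/(0.343·0.791) = 11.1 s.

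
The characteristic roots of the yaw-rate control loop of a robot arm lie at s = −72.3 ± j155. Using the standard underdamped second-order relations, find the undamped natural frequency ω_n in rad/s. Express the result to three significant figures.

ω_n ≈ 171 rad/s

The poles are at −σ ± jω_d with σ = 72.3 and ω_d = 155, so ω_n = √(σ²+ω_d²) = 171 rad/s and ζ = σ/ω_n = 0.423.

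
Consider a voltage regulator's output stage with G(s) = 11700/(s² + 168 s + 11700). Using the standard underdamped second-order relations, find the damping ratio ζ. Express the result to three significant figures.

ω_n = √11700 = 108 rad/s; ζ = 168/(2·108) = 0.777.

ζ ≈ 0.777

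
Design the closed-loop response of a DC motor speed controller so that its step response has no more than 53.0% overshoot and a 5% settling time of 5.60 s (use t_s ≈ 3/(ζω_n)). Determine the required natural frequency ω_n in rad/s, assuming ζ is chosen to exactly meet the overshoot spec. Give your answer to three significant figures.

Inverting the overshoot relation: ζ = |ln 0.530|/√(π² + ln²0.530) = 0.198.
Then ω_n = 3/(ζ t_s) = 3/(0.198 × 5.60) = 2.70 rad/s.

ω_n ≈ 2.70 rad/s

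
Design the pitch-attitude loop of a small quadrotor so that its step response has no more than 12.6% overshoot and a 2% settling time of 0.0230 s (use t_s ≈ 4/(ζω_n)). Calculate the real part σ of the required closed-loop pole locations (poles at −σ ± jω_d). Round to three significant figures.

The settling-time spec alone fixes σ = ζω_n = 4/t_s = 4/0.0230 = 174.
(Overshoot then fixes ζ = 0.550 and hence ω_d = σ·√(1−ζ²)/ζ = 264 rad/s.)

σ ≈ 174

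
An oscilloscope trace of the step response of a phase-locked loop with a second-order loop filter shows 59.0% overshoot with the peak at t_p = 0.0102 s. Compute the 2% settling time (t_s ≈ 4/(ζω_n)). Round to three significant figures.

t_s ≈ 0.0773 s

The overshoot fixes ζ = −ln(OS)/√(π²+ln²(OS)) = 0.166.
From t_p = π/ω_d, ω_d = π/0.0102 = 308 rad/s, so ω_n = ω_d/√(1−ζ²) = 312 rad/s.
t_s ≈ 4/(ζω_n) = 4/(0.166·312) = 0.0773 s.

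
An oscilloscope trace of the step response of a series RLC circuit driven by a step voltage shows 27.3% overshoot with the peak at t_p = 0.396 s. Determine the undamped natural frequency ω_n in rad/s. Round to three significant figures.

ζ from %OS: ζ = |ln 0.273|/√(π²+ln²0.273) = 0.382.
From t_p = π/ω_d, ω_d = π/0.396 = 7.93 rad/s, so ω_n = ω_d/√(1−ζ²) = 8.58 rad/s.

ω_n ≈ 8.58 rad/s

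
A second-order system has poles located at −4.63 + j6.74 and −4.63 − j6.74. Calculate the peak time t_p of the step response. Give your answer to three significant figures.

t_p ≈ 0.466 s

t_p = π/ω_d with ω_d = 6.74 (the imaginary part), so t_p = 0.466 s.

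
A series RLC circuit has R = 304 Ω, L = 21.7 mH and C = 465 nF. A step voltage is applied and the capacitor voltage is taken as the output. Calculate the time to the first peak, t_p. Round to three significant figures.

t_p ≈ 0.000444 s

For a series RLC circuit (capacitor voltage as output), ω_n = 1/√(LC) = 1/√(21.7 mH · 465 nF) = 9960 rad/s.
ζ = (R/2)·√(C/L) = (304/2)·√(465 nF/21.7 mH) = 0.704.
ω_d = ω_n√(1−ζ²) = 7070 rad/s. t_p = π/ω_d = 0.000444 s.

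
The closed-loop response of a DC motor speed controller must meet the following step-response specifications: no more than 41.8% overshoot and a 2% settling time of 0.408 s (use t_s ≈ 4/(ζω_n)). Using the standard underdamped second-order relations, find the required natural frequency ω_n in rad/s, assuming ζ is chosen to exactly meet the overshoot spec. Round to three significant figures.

ζ = −ln(OS)/√(π² + (ln OS)²). With OS = 0.418, ln OS = −0.8723 and ζ = 0.8723/3.260 = 0.268.
Then ω_n = 4/(ζ t_s) = 4/(0.268 × 0.408) = 36.6 rad/s.

ω_n ≈ 36.6 rad/s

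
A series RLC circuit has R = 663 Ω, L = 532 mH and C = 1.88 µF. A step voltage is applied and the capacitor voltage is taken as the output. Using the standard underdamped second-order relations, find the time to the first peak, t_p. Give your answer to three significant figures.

For a series RLC circuit (capacitor voltage as output), ω_n = 1/√(LC) = 1/√(532 mH · 1.88 µF) = 1000 rad/s.
ζ = (R/2)·√(C/L) = (663/2)·√(1.88 µF/532 mH) = 0.623.
ω_d = ω_n√(1−ζ²) = 782 rad/s. t_p = π/ω_d = 0.00402 s.

t_p ≈ 0.00402 s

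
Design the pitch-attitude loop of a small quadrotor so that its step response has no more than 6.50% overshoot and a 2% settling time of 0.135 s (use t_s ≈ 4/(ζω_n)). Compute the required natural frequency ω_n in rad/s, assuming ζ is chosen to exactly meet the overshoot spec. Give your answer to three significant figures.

ω_n ≈ 45.1 rad/s

From %OS = 100·exp(−πζ/√(1−ζ²)), invert to get ζ = −ln(OS)/√(π² + ln²(OS)) with OS = 0.0650.
−ln 0.0650 = 2.733, so ζ = 2.733/√(π² + 7.471) = 0.656.
From t_s ≈ 4/(ζω_n): ω_n = 4/(ζ·t_s) = 4/(0.656·0.135) = 45.1 rad/s.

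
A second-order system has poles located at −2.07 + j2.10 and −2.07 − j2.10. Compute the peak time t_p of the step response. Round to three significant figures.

t_p = π/ω_d with ω_d = 2.10 (the imaginary part), so t_p = 1.50 s.

t_p ≈ 1.50 s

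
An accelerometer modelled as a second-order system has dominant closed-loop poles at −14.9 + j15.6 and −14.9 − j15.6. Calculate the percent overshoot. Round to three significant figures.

%OS ≈ 4.98%

The poles are at −σ ± jω_d with σ = 14.9 and ω_d = 15.6, so ω_n = √(σ²+ω_d²) = 21.6 rad/s and ζ = σ/ω_n = 0.691.
Overshoot: exp(−π·0.691/√(1−0.691²)) = 0.0498, i.e. 4.98%.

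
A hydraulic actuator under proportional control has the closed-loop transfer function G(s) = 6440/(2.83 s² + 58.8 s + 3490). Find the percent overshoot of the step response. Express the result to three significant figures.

Dividing through by 2.83: denominator becomes s² + 20.78 s + 1233.
So ω_n = √1233 = 35.1 rad/s and ζ = 20.78/(2·35.1) = 0.296.
%OS = 100 e^{−πζ/√(1−ζ²)} with ζ = 0.296 gives 37.8%.

%OS ≈ 37.8%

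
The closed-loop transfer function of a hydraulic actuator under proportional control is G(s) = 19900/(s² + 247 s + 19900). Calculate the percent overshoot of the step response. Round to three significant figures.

Comparing the denominator to s² + 2ζω_n s + ω_n²: ω_n = √19900 = 141 rad/s, and 2ζω_n = 247 so ζ = 247/(2·141) = 0.875.
Overshoot: exp(−π·0.875/√(1−0.875²)) = 0.00338, i.e. 0.338%.

%OS ≈ 0.338%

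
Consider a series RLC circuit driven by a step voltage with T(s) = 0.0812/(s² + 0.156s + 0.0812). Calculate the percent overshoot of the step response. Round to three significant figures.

%OS ≈ 40.9%

Comparing the denominator to s² + 2ζω_n s + ω_n²: ω_n = √0.0812 = 0.285 rad/s, and 2ζω_n = 0.156 so ζ = 0.156/(2·0.285) = 0.274.
%OS = 100 e^{−πζ/√(1−ζ²)} with ζ = 0.274 gives 40.9%.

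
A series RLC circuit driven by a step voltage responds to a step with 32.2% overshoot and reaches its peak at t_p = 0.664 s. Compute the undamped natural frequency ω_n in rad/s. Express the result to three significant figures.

From the overshoot, ζ = −ln(OS)/√(π²+ln²(OS)) = 0.339.
From t_p = π/ω_d, ω_d = π/0.664 = 4.73 rad/s, so ω_n = ω_d/√(1−ζ²) = 5.03 rad/s.

ω_n ≈ 5.03 rad/s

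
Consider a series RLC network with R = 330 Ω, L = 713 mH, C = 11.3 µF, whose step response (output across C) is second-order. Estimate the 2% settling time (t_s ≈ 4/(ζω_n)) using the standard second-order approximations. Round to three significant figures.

t_s ≈ 0.0173 s

For a series RLC circuit (capacitor voltage as output), ω_n = 1/√(LC) = 1/√(713 mH · 11.3 µF) = 352 rad/s.
ζ = (R/2)·√(C/L) = (330/2)·√(11.3 µF/713 mH) = 0.657.
t_s ≈ 4/(ζω_n) = 0.0173 s.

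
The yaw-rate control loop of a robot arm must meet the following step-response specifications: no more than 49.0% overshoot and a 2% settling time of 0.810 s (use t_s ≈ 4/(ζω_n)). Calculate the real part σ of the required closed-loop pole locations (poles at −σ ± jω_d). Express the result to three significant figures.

σ ≈ 4.94

The settling-time spec alone fixes σ = ζω_n = 4/t_s = 4/0.810 = 4.94.
(Overshoot then fixes ζ = 0.221 and hence ω_d = σ·√(1−ζ²)/ζ = 21.7 rad/s.)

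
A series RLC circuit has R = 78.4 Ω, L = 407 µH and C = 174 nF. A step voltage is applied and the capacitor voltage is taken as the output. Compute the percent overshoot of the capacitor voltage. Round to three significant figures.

%OS ≈ 1.29%

For a series RLC circuit (capacitor voltage as output), ω_n = 1/√(LC) = 1/√(407 µH · 174 nF) = 119000 rad/s.
ζ = (R/2)·√(C/L) = (78.4/2)·√(174 nF/407 µH) = 0.811.
Overshoot: exp(−π·0.811/√(1−0.811²)) = 0.0129, i.e. 1.29%.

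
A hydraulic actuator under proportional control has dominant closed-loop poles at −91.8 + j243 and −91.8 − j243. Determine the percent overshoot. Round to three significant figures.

The poles are at −σ ± jω_d with σ = 91.8 and ω_d = 243, so ω_n = √(σ²+ω_d²) = 260 rad/s and ζ = σ/ω_n = 0.353.
Overshoot: exp(−π·0.353/√(1−0.353²)) = 0.305, i.e. 30.5%.

%OS ≈ 30.5%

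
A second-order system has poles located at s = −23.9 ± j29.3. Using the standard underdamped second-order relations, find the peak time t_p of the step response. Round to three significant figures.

t_p = π/ω_d with ω_d = 29.3 (the imaginary part), so t_p = 0.107 s.

t_p ≈ 0.107 s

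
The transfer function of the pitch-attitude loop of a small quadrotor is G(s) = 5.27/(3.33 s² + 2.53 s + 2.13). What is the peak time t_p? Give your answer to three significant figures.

Dividing through by 3.33: denominator becomes s² + 0.7598 s + 0.6396.
So ω_n = √0.6396 = 0.800 rad/s and ζ = 0.7598/(2·0.800) = 0.475.
ω_d = 0.800·√(1 − 0.475²) = 0.704 rad/s. t_p = π/ω_d = 4.46 s.

t_p ≈ 4.46 s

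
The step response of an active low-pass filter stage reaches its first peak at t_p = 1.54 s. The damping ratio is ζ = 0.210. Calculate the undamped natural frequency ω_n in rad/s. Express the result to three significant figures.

Peak time t_p = π/ω_d, so ω_d = π/t_p = π/1.54 = 2.04 rad/s.
ω_n = ω_d/√(1−ζ²) = 2.04/√0.956 = 2.09 rad/s.

ω_n ≈ 2.09 rad/s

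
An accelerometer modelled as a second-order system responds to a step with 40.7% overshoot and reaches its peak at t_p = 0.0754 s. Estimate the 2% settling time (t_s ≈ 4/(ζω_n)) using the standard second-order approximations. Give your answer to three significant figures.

From the overshoot, ζ = −ln(OS)/√(π²+ln²(OS)) = 0.275.
t_p = π/ω_d ⇒ ω_d = 41.7 rad/s; then ω_n = ω_d/√(1−ζ²) = 43.3 rad/s.
t_s ≈ 4/(ζω_n) = 4/(0.275·43.3) = 0.336 s.

t_s ≈ 0.336 s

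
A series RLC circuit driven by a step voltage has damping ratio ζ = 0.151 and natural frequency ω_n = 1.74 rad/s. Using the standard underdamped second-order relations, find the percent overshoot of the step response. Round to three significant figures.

%OS ≈ 61.9%

For an underdamped second-order system, %OS = 100·exp(−πζ/√(1−ζ²)).
πζ/√(1−ζ²) = π·0.151/√(1−0.0228) = 0.4799, so %OS = 100·e^(−0.4799) = 61.9%.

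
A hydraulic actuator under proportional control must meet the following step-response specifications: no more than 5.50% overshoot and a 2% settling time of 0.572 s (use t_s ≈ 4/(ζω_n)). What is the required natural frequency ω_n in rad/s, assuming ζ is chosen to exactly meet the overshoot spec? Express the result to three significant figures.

ω_n ≈ 10.3 rad/s

ζ = −ln(OS)/√(π² + (ln OS)²). With OS = 0.0550, ln OS = −2.900 and ζ = 2.900/4.276 = 0.678.
Then ω_n = 4/(ζ t_s) = 4/(0.678 × 0.572) = 10.3 rad/s.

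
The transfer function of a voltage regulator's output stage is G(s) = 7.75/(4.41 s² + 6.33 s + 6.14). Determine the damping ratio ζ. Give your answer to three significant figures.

Dividing through by 4.41: denominator becomes s² + 1.435 s + 1.392.
So ω_n = √1.392 = 1.18 rad/s and ζ = 1.435/(2·1.18) = 0.608.

ζ ≈ 0.608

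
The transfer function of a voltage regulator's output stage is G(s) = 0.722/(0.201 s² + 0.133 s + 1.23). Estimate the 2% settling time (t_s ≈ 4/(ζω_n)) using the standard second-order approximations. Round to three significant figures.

t_s ≈ 12.1 s

Dividing through by 0.201: denominator becomes s² + 0.6617 s + 6.119.
So ω_n = √6.119 = 2.47 rad/s and ζ = 0.6617/(2·2.47) = 0.134.
t_s ≈ 4/(ζω_n) = 12.1 s.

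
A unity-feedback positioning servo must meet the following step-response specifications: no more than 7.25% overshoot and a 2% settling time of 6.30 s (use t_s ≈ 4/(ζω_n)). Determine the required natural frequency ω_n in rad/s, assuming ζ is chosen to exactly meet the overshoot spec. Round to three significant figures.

From %OS = 100·exp(−πζ/√(1−ζ²)), invert to get ζ = −ln(OS)/√(π² + ln²(OS)) with OS = 0.0725.
−ln 0.0725 = 2.624, so ζ = 2.624/√(π² + 6.886) = 0.641.
From t_s ≈ 4/(ζω_n): ω_n = 4/(ζ·t_s) = 4/(0.641·6.30) = 0.990 rad/s.

ω_n ≈ 0.990 rad/s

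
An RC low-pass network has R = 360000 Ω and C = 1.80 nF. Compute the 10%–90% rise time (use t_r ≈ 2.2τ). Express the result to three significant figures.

τ = RC = 360000 × 1.80 nF = 0.000648 s.
t_r ≈ 2.2τ = 0.00143 s.

t_r ≈ 0.00143 s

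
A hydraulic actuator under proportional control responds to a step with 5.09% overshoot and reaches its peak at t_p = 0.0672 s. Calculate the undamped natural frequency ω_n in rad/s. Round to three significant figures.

ω_n ≈ 64.4 rad/s

From the overshoot, ζ = −ln(OS)/√(π²+ln²(OS)) = 0.688.
From t_p = π/ω_d, ω_d = π/0.0672 = 46.7 rad/s, so ω_n = ω_d/√(1−ζ²) = 64.4 rad/s.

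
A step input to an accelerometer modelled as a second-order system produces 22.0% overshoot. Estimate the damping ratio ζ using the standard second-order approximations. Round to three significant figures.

Inverting the overshoot relation: ζ = |ln 0.220|/√(π² + ln²0.220) = 0.434.

ζ ≈ 0.434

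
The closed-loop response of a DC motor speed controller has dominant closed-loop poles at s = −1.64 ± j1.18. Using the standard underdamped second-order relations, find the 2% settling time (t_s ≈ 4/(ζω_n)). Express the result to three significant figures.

t_s ≈ 2.44 s

For poles at −σ ± jω_d, ζω_n = σ = 1.64, so t_s ≈ 4/σ = 2.44 s.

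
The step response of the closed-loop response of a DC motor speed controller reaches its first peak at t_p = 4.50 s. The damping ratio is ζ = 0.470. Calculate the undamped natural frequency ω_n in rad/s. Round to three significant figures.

Peak time t_p = π/ω_d, so ω_d = π/t_p = π/4.50 = 0.698 rad/s.
ω_n = ω_d/√(1−ζ²) = 0.698/√0.779 = 0.791 rad/s.

ω_n ≈ 0.791 rad/s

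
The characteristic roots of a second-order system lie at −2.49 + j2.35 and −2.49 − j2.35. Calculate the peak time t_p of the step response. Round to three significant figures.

t_p ≈ 1.34 s

t_p = π/ω_d with ω_d = 2.35 (the imaginary part), so t_p = 1.34 s.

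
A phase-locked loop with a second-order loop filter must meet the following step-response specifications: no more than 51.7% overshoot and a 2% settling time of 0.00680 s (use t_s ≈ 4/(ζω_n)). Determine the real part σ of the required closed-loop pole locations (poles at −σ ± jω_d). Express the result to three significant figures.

The settling-time spec alone fixes σ = ζω_n = 4/t_s = 4/0.00680 = 588.
(Overshoot then fixes ζ = 0.206 and hence ω_d = σ·√(1−ζ²)/ζ = 2800 rad/s.)

σ ≈ 588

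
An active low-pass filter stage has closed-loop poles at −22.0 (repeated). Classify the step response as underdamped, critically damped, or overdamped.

Since there is a repeated negative-real pole, the response is critically damped.

critically damped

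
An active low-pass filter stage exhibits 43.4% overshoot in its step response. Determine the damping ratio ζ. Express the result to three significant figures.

Inverting the overshoot relation: ζ = |ln 0.434|/√(π² + ln²0.434) = 0.257.

ζ ≈ 0.257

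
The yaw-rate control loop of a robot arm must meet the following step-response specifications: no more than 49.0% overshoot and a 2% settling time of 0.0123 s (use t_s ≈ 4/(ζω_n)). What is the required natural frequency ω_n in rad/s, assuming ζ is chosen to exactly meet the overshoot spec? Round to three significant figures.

From %OS = 100·exp(−πζ/√(1−ζ²)), invert to get ζ = −ln(OS)/√(π² + ln²(OS)) with OS = 0.490.
−ln 0.490 = 0.7133, so ζ = 0.7133/√(π² + 0.5089) = 0.221.
From t_s ≈ 4/(ζω_n): ω_n = 4/(ζ·t_s) = 4/(0.221·0.0123) = 1470 rad/s.

ω_n ≈ 1470 rad/s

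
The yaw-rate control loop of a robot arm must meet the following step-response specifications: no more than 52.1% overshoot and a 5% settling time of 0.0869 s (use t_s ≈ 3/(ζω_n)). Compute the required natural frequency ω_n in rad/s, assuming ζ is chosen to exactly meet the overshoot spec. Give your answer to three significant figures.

ω_n ≈ 170 rad/s

Inverting the overshoot relation: ζ = |ln 0.521|/√(π² + ln²0.521) = 0.203.
From t_s ≈ 3/(ζω_n): ω_n = 3/(ζ·t_s) = 3/(0.203·0.0869) = 170 rad/s.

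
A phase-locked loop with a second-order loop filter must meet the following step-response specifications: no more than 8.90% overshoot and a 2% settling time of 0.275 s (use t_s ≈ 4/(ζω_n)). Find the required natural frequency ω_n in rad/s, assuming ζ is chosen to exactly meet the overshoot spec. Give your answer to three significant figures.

ζ = −ln(OS)/√(π² + (ln OS)²). With OS = 0.0890, ln OS = −2.419 and ζ = 2.419/3.965 = 0.610.
Then ω_n = 4/(ζ t_s) = 4/(0.610 × 0.275) = 23.8 rad/s.

ω_n ≈ 23.8 rad/s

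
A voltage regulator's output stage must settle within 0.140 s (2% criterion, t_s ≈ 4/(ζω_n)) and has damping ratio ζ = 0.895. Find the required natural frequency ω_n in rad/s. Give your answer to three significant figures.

Rearranging t_s ≈ 4/(ζω_n) gives ω_n = 4/(ζ·t_s) = 4/(0.895 × 0.140) = 31.9 rad/s.

ω_n ≈ 31.9 rad/s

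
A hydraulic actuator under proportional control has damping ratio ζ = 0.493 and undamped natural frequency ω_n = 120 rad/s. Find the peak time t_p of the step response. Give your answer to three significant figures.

The damped frequency is ω_d = ω_n√(1−ζ²) = 120·√(1−0.243) = 104 rad/s.
Peak time t_p = π/ω_d = π/104 = 0.0301 s.

t_p ≈ 0.0301 s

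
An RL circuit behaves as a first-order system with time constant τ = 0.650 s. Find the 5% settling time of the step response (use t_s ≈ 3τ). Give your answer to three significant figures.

t_s ≈ 3τ = 1.95 s.

t_s ≈ 1.95 s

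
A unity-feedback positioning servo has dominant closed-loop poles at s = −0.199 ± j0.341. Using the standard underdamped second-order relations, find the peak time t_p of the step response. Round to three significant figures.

t_p ≈ 9.21 s

t_p = π/ω_d with ω_d = 0.341 (the imaginary part), so t_p = 9.21 s.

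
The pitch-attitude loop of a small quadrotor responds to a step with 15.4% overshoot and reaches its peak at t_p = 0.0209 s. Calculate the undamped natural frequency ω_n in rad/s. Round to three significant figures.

ζ from %OS: ζ = |ln 0.154|/√(π²+ln²0.154) = 0.512.
t_p = π/ω_d ⇒ ω_d = 150 rad/s; then ω_n = ω_d/√(1−ζ²) = 175 rad/s.

ω_n ≈ 175 rad/s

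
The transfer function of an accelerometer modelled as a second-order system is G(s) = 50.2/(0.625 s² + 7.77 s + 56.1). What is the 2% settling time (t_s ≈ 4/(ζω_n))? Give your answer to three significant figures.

Dividing through by 0.625: denominator becomes s² + 12.43 s + 89.76.
So ω_n = √89.76 = 9.47 rad/s and ζ = 12.43/(2·9.47) = 0.656.
t_s ≈ 4/(ζω_n) = 0.644 s.

t_s ≈ 0.644 s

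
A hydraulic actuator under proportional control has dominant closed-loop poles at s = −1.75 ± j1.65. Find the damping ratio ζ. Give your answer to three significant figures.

|pole| = ω_n = √(1.75² + 1.65²) = 2.41 rad/s; ζ = cos θ = σ/ω_n = 0.728.

ζ ≈ 0.728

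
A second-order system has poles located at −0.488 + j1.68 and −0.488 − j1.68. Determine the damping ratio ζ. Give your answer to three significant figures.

|pole| = ω_n = √(0.488² + 1.68²) = 1.75 rad/s; ζ = cos θ = σ/ω_n = 0.279.

ζ ≈ 0.279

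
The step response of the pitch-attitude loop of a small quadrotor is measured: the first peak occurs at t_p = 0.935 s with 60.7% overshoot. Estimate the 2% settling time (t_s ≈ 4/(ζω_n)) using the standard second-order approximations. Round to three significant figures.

t_s ≈ 7.49 s

ζ from %OS: ζ = |ln 0.607|/√(π²+ln²0.607) = 0.157.
From t_p = π/ω_d, ω_d = π/0.935 = 3.36 rad/s, so ω_n = ω_d/√(1−ζ²) = 3.40 rad/s.
t_s ≈ 4/(ζω_n) = 4/(0.157·3.40) = 7.49 s.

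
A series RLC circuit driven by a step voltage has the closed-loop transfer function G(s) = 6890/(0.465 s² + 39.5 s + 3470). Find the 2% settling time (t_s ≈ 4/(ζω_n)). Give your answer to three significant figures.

t_s ≈ 0.0942 s

Dividing through by 0.465: denominator becomes s² + 84.95 s + 7462.
So ω_n = √7462 = 86.4 rad/s and ζ = 84.95/(2·86.4) = 0.492.
t_s ≈ 4/(ζω_n) = 0.0942 s.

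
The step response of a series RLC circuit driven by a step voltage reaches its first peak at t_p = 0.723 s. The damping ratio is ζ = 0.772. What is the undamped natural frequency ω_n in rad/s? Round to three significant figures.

Peak time t_p = π/ω_d, so ω_d = π/t_p = π/0.723 = 4.35 rad/s.
ω_n = ω_d/√(1−ζ²) = 4.35/√0.404 = 6.84 rad/s.

ω_n ≈ 6.84 rad/s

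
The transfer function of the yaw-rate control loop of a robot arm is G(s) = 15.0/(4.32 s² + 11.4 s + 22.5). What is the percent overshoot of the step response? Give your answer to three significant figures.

Dividing through by 4.32: denominator becomes s² + 2.639 s + 5.208.
So ω_n = √5.208 = 2.28 rad/s and ζ = 2.639/(2·2.28) = 0.578.
Overshoot: exp(−π·0.578/√(1−0.578²)) = 0.108, i.e. 10.8%.

%OS ≈ 10.8%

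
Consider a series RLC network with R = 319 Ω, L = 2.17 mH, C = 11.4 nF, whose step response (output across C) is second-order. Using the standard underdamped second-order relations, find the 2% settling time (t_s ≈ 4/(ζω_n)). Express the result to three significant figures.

For a series RLC circuit (capacitor voltage as output), ω_n = 1/√(LC) = 1/√(2.17 mH · 11.4 nF) = 201000 rad/s.
ζ = (R/2)·√(C/L) = (319/2)·√(11.4 nF/2.17 mH) = 0.366.
t_s ≈ 4/(ζω_n) = 0.0000544 s.

t_s ≈ 0.0000544 s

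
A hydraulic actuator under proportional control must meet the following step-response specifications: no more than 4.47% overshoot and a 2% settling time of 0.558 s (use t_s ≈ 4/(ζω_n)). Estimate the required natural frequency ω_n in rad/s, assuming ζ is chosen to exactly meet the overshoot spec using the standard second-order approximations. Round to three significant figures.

ω_n ≈ 10.2 rad/s

Inverting the overshoot relation: ζ = |ln 0.0447|/√(π² + ln²0.0447) = 0.703.
Then ω_n = 4/(ζ t_s) = 4/(0.703 × 0.558) = 10.2 rad/s.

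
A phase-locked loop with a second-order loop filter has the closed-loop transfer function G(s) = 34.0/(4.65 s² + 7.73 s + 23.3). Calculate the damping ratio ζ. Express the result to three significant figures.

Dividing through by 4.65: denominator becomes s² + 1.662 s + 5.011.
So ω_n = √5.011 = 2.24 rad/s and ζ = 1.662/(2·2.24) = 0.371.

ζ ≈ 0.371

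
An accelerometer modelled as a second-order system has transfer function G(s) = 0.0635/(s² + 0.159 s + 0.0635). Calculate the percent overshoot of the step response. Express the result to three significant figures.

%OS ≈ 35.2%

ω_n = √0.0635 = 0.252 rad/s; ζ = 0.159/(2·0.252) = 0.315.
%OS = 100·exp(−πζ/√(1−ζ²)) = 35.2%.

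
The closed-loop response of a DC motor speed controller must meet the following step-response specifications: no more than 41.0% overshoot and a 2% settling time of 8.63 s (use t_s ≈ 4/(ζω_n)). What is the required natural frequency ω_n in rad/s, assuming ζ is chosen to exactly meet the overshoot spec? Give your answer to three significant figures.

ζ = −ln(OS)/√(π² + (ln OS)²). With OS = 0.410, ln OS = −0.8916 and ζ = 0.8916/3.266 = 0.273.
Then ω_n = 4/(ζ t_s) = 4/(0.273 × 8.63) = 1.70 rad/s.

ω_n ≈ 1.70 rad/s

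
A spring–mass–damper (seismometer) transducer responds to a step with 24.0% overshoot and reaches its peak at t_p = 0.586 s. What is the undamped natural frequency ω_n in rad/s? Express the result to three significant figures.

The overshoot fixes ζ = −ln(OS)/√(π²+ln²(OS)) = 0.414.
t_p = π/ω_d ⇒ ω_d = 5.36 rad/s; then ω_n = ω_d/√(1−ζ²) = 5.89 rad/s.

ω_n ≈ 5.89 rad/s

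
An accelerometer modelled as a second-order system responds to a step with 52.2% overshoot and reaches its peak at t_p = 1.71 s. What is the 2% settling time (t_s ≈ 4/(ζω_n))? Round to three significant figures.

The overshoot fixes ζ = −ln(OS)/√(π²+ln²(OS)) = 0.203.
t_p = π/ω_d ⇒ ω_d = 1.84 rad/s; then ω_n = ω_d/√(1−ζ²) = 1.88 rad/s.
t_s ≈ 4/(ζω_n) = 4/(0.203·1.88) = 10.5 s.

t_s ≈ 10.5 s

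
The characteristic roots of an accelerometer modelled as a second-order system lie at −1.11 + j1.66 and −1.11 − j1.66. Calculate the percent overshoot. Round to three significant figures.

With σ = 1.11, ω_d = 1.66: ω_n = √(σ²+ω_d²) = 2.00 rad/s, ζ = σ/ω_n = 0.556.
%OS = 100·exp(−πζ/√(1−ζ²)) = 12.2%.

%OS ≈ 12.2%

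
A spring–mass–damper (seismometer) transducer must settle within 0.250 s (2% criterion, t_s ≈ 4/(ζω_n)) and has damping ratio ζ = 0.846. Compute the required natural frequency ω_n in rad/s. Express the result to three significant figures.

Rearranging t_s ≈ 4/(ζω_n) gives ω_n = 4/(ζ·t_s) = 4/(0.846 × 0.250) = 18.9 rad/s.

ω_n ≈ 18.9 rad/s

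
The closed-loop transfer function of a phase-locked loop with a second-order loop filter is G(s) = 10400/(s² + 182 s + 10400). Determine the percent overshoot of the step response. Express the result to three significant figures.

%OS ≈ 0.201%

Matching coefficients with s² + 2ζω_n s + ω_n² gives ω_n² = 10400 ⇒ ω_n = 102 rad/s, and ζ = 182/(2ω_n) = 0.892.
Overshoot: exp(−π·0.892/√(1−0.892²)) = 0.00201, i.e. 0.201%.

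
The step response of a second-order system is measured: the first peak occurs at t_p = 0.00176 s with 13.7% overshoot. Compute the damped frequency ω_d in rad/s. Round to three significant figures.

t_p = π/ω_d, so ω_d = π/0.00176 = 1780 rad/s.

ω_d ≈ 1780 rad/s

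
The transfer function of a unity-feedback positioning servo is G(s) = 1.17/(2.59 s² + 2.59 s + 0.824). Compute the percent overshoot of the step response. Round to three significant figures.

Dividing through by 2.59: denominator becomes s² + 1.000 s + 0.3181.
So ω_n = √0.3181 = 0.564 rad/s and ζ = 1.000/(2·0.564) = 0.886.
%OS = 100·exp(−πζ/√(1−ζ²)) = 0.244%.

%OS ≈ 0.244%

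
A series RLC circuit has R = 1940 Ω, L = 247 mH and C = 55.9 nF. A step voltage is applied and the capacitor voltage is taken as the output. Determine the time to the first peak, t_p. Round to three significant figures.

For a series RLC circuit (capacitor voltage as output), ω_n = 1/√(LC) = 1/√(247 mH · 55.9 nF) = 8510 rad/s.
ζ = (R/2)·√(C/L) = (1940/2)·√(55.9 nF/247 mH) = 0.461.
ω_d = ω_n√(1−ζ²) = 7550 rad/s. t_p = π/ω_d = 0.000416 s.

t_p ≈ 0.000416 s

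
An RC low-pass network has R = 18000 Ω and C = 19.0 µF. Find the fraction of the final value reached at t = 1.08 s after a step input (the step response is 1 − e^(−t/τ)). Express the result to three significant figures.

τ = RC = 18000 × 19.0 µF = 0.342 s.
y(t)/y_∞ = 1 − e^(−t/τ) = 1 − e^(−1.08/0.342) = 1 − e^(−3.16) = 0.957.

y/y_∞ ≈ 0.957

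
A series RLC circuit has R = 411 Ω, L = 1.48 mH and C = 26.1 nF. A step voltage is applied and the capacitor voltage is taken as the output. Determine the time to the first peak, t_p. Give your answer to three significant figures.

t_p ≈ 0.0000386 s

For a series RLC circuit (capacitor voltage as output), ω_n = 1/√(LC) = 1/√(1.48 mH · 26.1 nF) = 161000 rad/s.
ζ = (R/2)·√(C/L) = (411/2)·√(26.1 nF/1.48 mH) = 0.863.
The damped frequency ω_d = ω_n√(1−ζ²) = 81300 rad/s. t_p = π/ω_d = 0.0000386 s.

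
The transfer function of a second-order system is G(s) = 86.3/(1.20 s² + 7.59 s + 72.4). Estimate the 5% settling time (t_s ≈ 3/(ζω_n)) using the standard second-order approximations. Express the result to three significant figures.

t_s ≈ 0.949 s

Dividing through by 1.20: denominator becomes s² + 6.325 s + 60.33.
So ω_n = √60.33 = 7.77 rad/s and ζ = 6.325/(2·7.77) = 0.407.
t_s ≈ 3/(ζω_n) = 0.949 s.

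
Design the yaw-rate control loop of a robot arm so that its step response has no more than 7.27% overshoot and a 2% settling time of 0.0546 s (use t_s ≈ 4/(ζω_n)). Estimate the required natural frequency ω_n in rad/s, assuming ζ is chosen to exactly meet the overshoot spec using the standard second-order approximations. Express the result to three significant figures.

ω_n ≈ 114 rad/s

From %OS = 100·exp(−πζ/√(1−ζ²)), invert to get ζ = −ln(OS)/√(π² + ln²(OS)) with OS = 0.0727.
−ln 0.0727 = 2.621, so ζ = 2.621/√(π² + 6.872) = 0.641.
From t_s ≈ 4/(ζω_n): ω_n = 4/(ζ·t_s) = 4/(0.641·0.0546) = 114 rad/s.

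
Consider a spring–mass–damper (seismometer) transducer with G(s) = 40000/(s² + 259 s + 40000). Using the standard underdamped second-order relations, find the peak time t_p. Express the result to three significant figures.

ω_n = √40000 = 200 rad/s; ζ = 259/(2·200) = 0.647.
ω_d = ω_n√(1−ζ²) = 152 rad/s. Then t_p = π/ω_d = 0.0206 s.

t_p ≈ 0.0206 s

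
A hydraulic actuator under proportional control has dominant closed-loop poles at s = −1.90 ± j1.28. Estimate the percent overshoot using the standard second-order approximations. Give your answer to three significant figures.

The poles are at −σ ± jω_d with σ = 1.90 and ω_d = 1.28, so ω_n = √(σ²+ω_d²) = 2.29 rad/s and ζ = σ/ω_n = 0.829.
%OS = 100 e^{−πζ/√(1−ζ²)} with ζ = 0.829 gives 0.944%.

%OS ≈ 0.944%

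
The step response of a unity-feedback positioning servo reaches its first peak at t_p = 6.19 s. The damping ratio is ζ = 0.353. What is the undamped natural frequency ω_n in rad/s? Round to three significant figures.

ω_n ≈ 0.542 rad/s

Peak time t_p = π/ω_d, so ω_d = π/t_p = π/6.19 = 0.508 rad/s.
ω_n = ω_d/√(1−ζ²) = 0.508/√0.875 = 0.542 rad/s.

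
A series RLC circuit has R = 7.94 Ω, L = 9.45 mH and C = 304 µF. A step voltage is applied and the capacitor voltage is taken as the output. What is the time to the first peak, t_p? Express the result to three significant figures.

t_p ≈ 0.00758 s

For a series RLC circuit (capacitor voltage as output), ω_n = 1/√(LC) = 1/√(9.45 mH · 304 µF) = 590 rad/s.
ζ = (R/2)·√(C/L) = (7.94/2)·√(304 µF/9.45 mH) = 0.712.
ω_d = 590·√(1 − 0.712²) = 414 rad/s. t_p = π/ω_d = 0.00758 s.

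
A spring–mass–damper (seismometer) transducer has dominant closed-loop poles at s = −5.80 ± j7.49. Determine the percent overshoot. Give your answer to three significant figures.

The poles are at −σ ± jω_d with σ = 5.80 and ω_d = 7.49, so ω_n = √(σ²+ω_d²) = 9.47 rad/s and ζ = σ/ω_n = 0.612.
Overshoot: exp(−π·0.612/√(1−0.612²)) = 0.0878, i.e. 8.78%.

%OS ≈ 8.78%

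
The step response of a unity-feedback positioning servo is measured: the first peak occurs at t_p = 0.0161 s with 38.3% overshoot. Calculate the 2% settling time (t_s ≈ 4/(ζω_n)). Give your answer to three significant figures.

From the overshoot, ζ = −ln(OS)/√(π²+ln²(OS)) = 0.292.
t_p = π/ω_d ⇒ ω_d = 195 rad/s; then ω_n = ω_d/√(1−ζ²) = 204 rad/s.
t_s ≈ 4/(ζω_n) = 4/(0.292·204) = 0.0671 s.

t_s ≈ 0.0671 s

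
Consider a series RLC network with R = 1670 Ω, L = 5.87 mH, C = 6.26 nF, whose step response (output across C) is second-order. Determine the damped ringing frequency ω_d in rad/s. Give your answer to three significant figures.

For a series RLC circuit (capacitor voltage as output), ω_n = 1/√(LC) = 1/√(5.87 mH · 6.26 nF) = 165000 rad/s.
ζ = (R/2)·√(C/L) = (1670/2)·√(6.26 nF/5.87 mH) = 0.862.
ω_d = 165000·√(1 − 0.862²) = 83500 rad/s.

ω_d ≈ 83500 rad/s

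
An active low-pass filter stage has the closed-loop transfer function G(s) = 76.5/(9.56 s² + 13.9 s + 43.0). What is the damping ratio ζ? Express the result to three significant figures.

Dividing through by 9.56: denominator becomes s² + 1.454 s + 4.498.
So ω_n = √4.498 = 2.12 rad/s and ζ = 1.454/(2·2.12) = 0.343.

ζ ≈ 0.343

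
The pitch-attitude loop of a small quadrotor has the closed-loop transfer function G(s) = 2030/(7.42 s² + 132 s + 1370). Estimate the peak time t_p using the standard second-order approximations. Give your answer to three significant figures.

Dividing through by 7.42: denominator becomes s² + 17.79 s + 184.6.
So ω_n = √184.6 = 13.6 rad/s and ζ = 17.79/(2·13.6) = 0.655.
ω_d = ω_n√(1−ζ²) = 10.3 rad/s. t_p = π/ω_d = 0.306 s.

t_p ≈ 0.306 s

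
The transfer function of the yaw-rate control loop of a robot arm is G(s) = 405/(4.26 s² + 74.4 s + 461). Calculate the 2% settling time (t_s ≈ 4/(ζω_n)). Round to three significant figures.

t_s ≈ 0.458 s

Dividing through by 4.26: denominator becomes s² + 17.46 s + 108.2.
So ω_n = √108.2 = 10.4 rad/s and ζ = 17.46/(2·10.4) = 0.839.
t_s ≈ 4/(ζω_n) = 0.458 s.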